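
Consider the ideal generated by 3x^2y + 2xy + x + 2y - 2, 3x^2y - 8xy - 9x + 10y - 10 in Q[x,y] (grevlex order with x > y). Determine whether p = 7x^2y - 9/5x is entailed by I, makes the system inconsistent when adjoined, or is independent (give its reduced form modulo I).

First compute the reduced Gröbner basis of I by Buchberger's algorithm.
f_1 = 3x^2y + 2xy + x + 2y - 2, LT = x^2y.
f_2 = 3x^2y - 8xy - 9x + 10y - 10, LT = x^2y.

S(f_1,f_2): lcm = x^2y. S = 10/3xy + 10/3x - 8/3y + 8/3.
  leading term xy: no divisor's leading term divides it; move 10/3xy to the remainder.
  leading term x: no divisor's leading term divides it; move 10/3x to the remainder.
  leading term y: no divisor's leading term divides it; move -8/3y to the remainder.
  leading term 1: no divisor's leading term divides it; move 8/3 to the remainder.
  remainder 10/3xy + 10/3x - 8/3y + 8/3 ≠ 0; add h_3 = 10/3xy + 10/3x - 8/3y + 8/3 to the basis.

S(f_1,h_3): lcm = x^2y. S = -x^2 + 22/15xy - 7/15x + 2/3y - 2/3.
  leading term x^2: no divisor's leading term divides it; move -x^2 to the remainder.
  leading term xy: subtract (11/25)·h_3 from 22/15xy - 7/15x + 2/3y - 2/3 → -29/15x + 46/25y - 46/25
  leading term x: no divisor's leading term divides it; move -29/15x to the remainder.
  leading term y: no divisor's leading term divides it; move 46/25y to the remainder.
  leading term 1: no divisor's leading term divides it; move -46/25 to the remainder.
  remainder -x^2 - 29/15x + 46/25y - 46/25 ≠ 0; add h_4 = -x^2 - 29/15x + 46/25y - 46/25 to the basis.

S(f_1,h_4): lcm = x^2y. S = -19/15xy + 46/25y^2 + 1/3x - 88/75y - 2/3.
  leading term xy: subtract (-19/50)·h_3 from -19/15xy + 46/25y^2 + 1/3x - 88/75y - 2/3 → 46/25y^2 + 8/5x - 164/75y + 26/75
  leading term y^2: no divisor's leading term divides it; move 46/25y^2 to the remainder.
  leading term x: no divisor's leading term divides it; move 8/5x to the remainder.
  leading term y: no divisor's leading term divides it; move -164/75y to the remainder.
  leading term 1: no divisor's leading term divides it; move 26/75 to the remainder.
  remainder 46/25y^2 + 8/5x - 164/75y + 26/75 ≠ 0; add h_5 = 46/25y^2 + 8/5x - 164/75y + 26/75 to the basis.

The other S-polynomials (S(f_2,h_3), S(f_2,h_4), S(h_3,h_4), S(f_1,h_5), S(f_2,h_5), S(h_3,h_5), S(h_4,h_5)) all reduce to 0 modulo the current basis, so we have a Gröbner basis.
Inter-reduce: drop elements whose leading term is divisible by another's, tail-reduce, and make monic.
Reduced Gröbner basis: {x^2 + 29/15x - 46/25y + 46/25, xy + x - 4/5y + 4/5, y^2 + 20/23x - 82/69y + 13/69}.
Label its elements g_1 = x^2 + 29/15x - 46/25y + 46/25, g_2 = xy + x - 4/5y + 4/5, g_3 = y^2 + 20/23x - 82/69y + 13/69.

Reduce p = 7x^2y - 9/5x modulo G:
  leading term x^2y: subtract (7y)·g_1 from 7x^2y - 9/5x → -203/15xy + 322/25y^2 - 9/5x - 322/25y
  leading term xy: subtract (-203/15)·g_2 from -203/15xy + 322/25y^2 - 9/5x - 322/25y → 322/25y^2 + 176/15x - 1778/75y + 812/75
  leading term y^2: subtract (322/25)·g_3 from 322/25y^2 + 176/15x - 1778/75y + 812/75 → 8/15x - 42/5y + 42/5
  leading term x: no divisor's leading term divides it; move 8/15x to the remainder.
  leading term y: no divisor's leading term divides it; move -42/5y to the remainder.
  leading term 1: no divisor's leading term divides it; move 42/5 to the remainder.
  normal form = 8/15x - 42/5y + 42/5.
The normal form is nonzero, so p ∉ I. Since p minus its normal form lies in I, I + (p) = I + (r) where r = 8/15x - 42/5y + 42/5; decide whether this ideal is the whole ring.
Run Buchberger on G together with r (pairs among the g_i already reduce to 0 since G is a Gröbner basis):
g_1 = x^2 + 29/15x - 46/25y + 46/25, LT = x^2.
g_2 = xy + x - 4/5y + 4/5, LT = xy.
g_3 = y^2 + 20/23x - 82/69y + 13/69, LT = y^2.
r = 8/15x - 42/5y + 42/5, LT = x.

S(g_1,r): lcm = x^2. S = 63/4xy - 829/60x - 46/25y + 46/25.
  leading term xy: subtract (63/4)·g_2 from 63/4xy - 829/60x - 46/25y + 46/25 → -887/30x + 269/25y - 269/25
  leading term x: subtract (-887/16)·r from -887/30x + 269/25y - 269/25 → -90983/200y + 90983/200
  leading term y: no divisor's leading term divides it; move -90983/200y to the remainder.
  leading term 1: no divisor's leading term divides it; move 90983/200 to the remainder.
  remainder -90983/200y + 90983/200 ≠ 0; add m_5 = -90983/200y + 90983/200 to the basis.

The other S-polynomials (S(g_1,g_2), S(g_1,g_3), S(g_2,g_3), S(g_2,r), S(g_3,r), S(g_1,m_5), S(g_2,m_5), S(g_3,m_5), S(r,m_5)) all reduce to 0 modulo the current basis, so we have a Gröbner basis.
Inter-reduce: drop elements whose leading term is divisible by another's, tail-reduce, and make monic.
Reduced Gröbner basis: {x, y - 1}.
The reduced Gröbner basis of I + (p) is {x, y - 1} ≠ {1}, a proper ideal, so the enlarged system stays consistent: p is independent of I, with normal form 8/15x - 42/5y + 42/5.

Ideal membership is decidable via reduction modulo a Gröbner basis.

7x^2y - 9/5x is independent of I; its normal form modulo I is 8/15x - 42/5y + 42/5.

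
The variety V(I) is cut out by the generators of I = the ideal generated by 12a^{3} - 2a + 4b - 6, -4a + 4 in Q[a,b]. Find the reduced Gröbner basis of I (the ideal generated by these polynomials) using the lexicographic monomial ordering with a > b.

G = {a - 1, b + 1}

f_1 = 12a^{3} - 2a + 4b - 6, LT = a^{3}.
f_2 = -4a + 4, LT = a.

S(f_1,f_2): lcm = a^{3}. S = a^{2} - \tfrac{1}{6}a + \tfrac{1}{3}b - \tfrac{1}{2}.
  leading term a^{2}: subtract (-\tfrac{1}{4}a)·f_2 from a^{2} - \tfrac{1}{6}a + \tfrac{1}{3}b - \tfrac{1}{2} → \tfrac{5}{6}a + \tfrac{1}{3}b - \tfrac{1}{2}
  leading term a: subtract (-\tfrac{5}{24})·f_2 from \tfrac{5}{6}a + \tfrac{1}{3}b - \tfrac{1}{2} → \tfrac{1}{3}b + \tfrac{1}{3}
  leading term b: no divisor's leading term divides it; move \tfrac{1}{3}b to the remainder.
  leading term 1: no divisor's leading term divides it; move \tfrac{1}{3} to the remainder.
  remainder \tfrac{1}{3}b + \tfrac{1}{3} ≠ 0; add g_3 = \tfrac{1}{3}b + \tfrac{1}{3} to the basis.

The other S-polynomials (S(f_1,g_3), S(f_2,g_3)) all reduce to 0 modulo the current basis, so we have a Gröbner basis.
Inter-reduce: drop elements whose leading term is divisible by another's, tail-reduce, and make monic.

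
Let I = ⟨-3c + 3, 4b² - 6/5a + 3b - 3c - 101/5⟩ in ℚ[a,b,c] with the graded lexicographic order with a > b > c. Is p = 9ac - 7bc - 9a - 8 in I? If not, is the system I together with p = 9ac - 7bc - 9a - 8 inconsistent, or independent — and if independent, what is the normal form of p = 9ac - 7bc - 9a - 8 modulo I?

9ac - 7bc - 9a - 8 is independent of I; its normal form modulo I is -7b - 8.

First compute the reduced Gröbner basis of I by Buchberger's algorithm.
f_1 = -3c + 3, LT = c.
f_2 = 4b² - 6/5a + 3b - 3c - 101/5, LT = b².

S(f_1,f_2): leading monomials are coprime, so the S-polynomial reduces to 0 (Buchberger's first criterion).
Every S-polynomial of the final basis reduces to 0, so we have a Gröbner basis.
Inter-reduce: drop elements whose leading term is divisible by another's, tail-reduce, and make monic.
Reduced Gröbner basis: {b² - 3/10a + ¾b - 29/5, c - 1}.
Label its elements g_1 = b² - 3/10a + ¾b - 29/5, g_2 = c - 1.

Reduce p = 9ac - 7bc - 9a - 8 modulo G:
  leading term ac: subtract (9a)·g_2 from 9ac - 7bc - 9a - 8 → -7bc - 8
  leading term bc: subtract (-7b)·g_2 from -7bc - 8 → -7b - 8
  leading term b: no divisor's leading term divides it; move -7b to the remainder.
  leading term 1: no divisor's leading term divides it; move -8 to the remainder.
  normal form = -7b - 8.
The normal form is nonzero, so p ∉ I. Since p minus its normal form lies in I, I + (p) = I + (r) where r = -7b - 8; decide whether this ideal is the whole ring.
Run Buchberger on G together with r (pairs among the g_i already reduce to 0 since G is a Gröbner basis):
g_1 = b² - 3/10a + ¾b - 29/5, LT = b².
g_2 = c - 1, LT = c.
r = -7b - 8, LT = b.

S(g_1,g_2): leading monomials are coprime, so the S-polynomial reduces to 0 (Buchberger's first criterion).
S(g_1,r): lcm = b². S = -3/10a - 11/28b - 29/5.
  leading term a: no divisor's leading term divides it; move -3/10a to the remainder.
  leading term b: subtract (11/196)·r from -11/28b - 29/5 → -1311/245
  leading term 1: no divisor's leading term divides it; move -1311/245 to the remainder.
  remainder -3/10a - 1311/245 ≠ 0; add m_4 = -3/10a - 1311/245 to the basis.

S(g_2,r): leading monomials are coprime, so the S-polynomial reduces to 0 (Buchberger's first criterion).
S(g_1,m_4): leading monomials are coprime, so the S-polynomial reduces to 0 (Buchberger's first criterion).
S(g_2,m_4): leading monomials are coprime, so the S-polynomial reduces to 0 (Buchberger's first criterion).
S(r,m_4): leading monomials are coprime, so the S-polynomial reduces to 0 (Buchberger's first criterion).
Every S-polynomial of the final basis reduces to 0, so we have a Gröbner basis.
Inter-reduce: drop elements whose leading term is divisible by another's, tail-reduce, and make monic.
Reduced Gröbner basis: {a + 874/49, b + 8/7, c - 1}.
The reduced Gröbner basis of I + (p) is {a + 874/49, b + 8/7, c - 1} ≠ {1}, a proper ideal, so the enlarged system stays consistent: p is independent of I, with normal form -7b - 8.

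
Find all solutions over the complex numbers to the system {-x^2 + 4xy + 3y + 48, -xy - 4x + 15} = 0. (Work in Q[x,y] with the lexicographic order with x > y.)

{(5, -1), (-21/2 + 9*sqrt(5)/2, -43/2 - 15*sqrt(5)/2), (-21/2 - 9*sqrt(5)/2, -43/2 + 15*sqrt(5)/2)}

Compute a lex Gröbner basis by Buchberger's algorithm.
f_1 = -x^2 + 4xy + 3y + 48, LT = x^2.
f_2 = -xy - 4x + 15, LT = xy.

S(f_1,f_2): lcm = x^2y. S = -4x^2 - 4xy^2 + 15x - 3y^2 - 48y.
  reduce S modulo (f_1, f_2):
  remainder 15x - 3y^2 - 120y - 192 ≠ 0; add h_3 = 15x - 3y^2 - 120y - 192 to the basis.

S(f_2,h_3): lcm = xy. S = 4x + 1/5y^3 + 8y^2 + 64/5y - 15.
  reduce S modulo (f_1, f_2, h_3):
  remainder 1/5y^3 + 44/5y^2 + 224/5y + 181/5 ≠ 0; add h_4 = 1/5y^3 + 44/5y^2 + 224/5y + 181/5 to the basis.

The other S-polynomials (S(f_1,h_3), S(f_1,h_4), S(f_2,h_4), S(h_3,h_4)) all reduce to 0 modulo the current basis, so we have a Gröbner basis.
Inter-reduce: drop elements whose leading term is divisible by another's, tail-reduce, and make monic.
Reduced Gröbner basis: {x - 1/5y^2 - 8y - 64/5, y^3 + 44y^2 + 224y + 181}.

A lex Gröbner basis eliminates variables successively. Here y^3 + 44y^2 + 224y + 181 depends only on y, with roots {-1, -43/2 - 15*sqrt(5)/2, -43/2 + 15*sqrt(5)/2}; lifting each root through the earlier basis elements recovers the full solutions.
  y = -1: the earlier basis element becomes x - 5 = 0, giving x = 5 — point (5, -1).
  y = -43/2 - 15*sqrt(5)/2: the earlier basis element becomes x - 9*sqrt(5)/2 + 21/2 = 0, giving x = -21/2 + 9*sqrt(5)/2 — point (-21/2 + 9*sqrt(5)/2, -43/2 - 15*sqrt(5)/2).
  y = -43/2 + 15*sqrt(5)/2: the earlier basis element becomes x + 9*sqrt(5)/2 + 21/2 = 0, giving x = -21/2 - 9*sqrt(5)/2 — point (-21/2 - 9*sqrt(5)/2, -43/2 + 15*sqrt(5)/2).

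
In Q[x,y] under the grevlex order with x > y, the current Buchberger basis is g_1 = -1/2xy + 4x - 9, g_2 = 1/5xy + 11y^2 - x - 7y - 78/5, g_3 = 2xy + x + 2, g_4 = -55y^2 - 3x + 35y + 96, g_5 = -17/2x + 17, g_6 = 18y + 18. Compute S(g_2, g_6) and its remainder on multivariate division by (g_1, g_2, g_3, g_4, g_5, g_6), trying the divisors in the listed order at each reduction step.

lcm(LM(g_2), LM(g_6)) = xy.
S = (lcm/LT(g_2))·g_2 − (lcm/LT(g_6))·g_6 = 55y^2 - 6x - 35y - 78.
Reduce S modulo (g_1, g_2, g_3, g_4, g_5, g_6) in that order:
  leading term y^2: subtract (-1)·g_4 from 55y^2 - 6x - 35y - 78 → -9x + 18
  leading term x: subtract (18/17)·g_5 from -9x + 18 → 0
The remainder is 0, so this S-polynomial contributes no new basis element.

S(g_2, g_6) = 55y^2 - 6x - 35y - 78; remainder on division = 0.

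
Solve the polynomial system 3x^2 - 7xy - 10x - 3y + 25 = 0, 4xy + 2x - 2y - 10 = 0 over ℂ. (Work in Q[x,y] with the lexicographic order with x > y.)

Compute a lex Gröbner basis by Buchberger's algorithm.
f_1 = 3x^2 - 7xy - 10x - 3y + 25, LT = x^2.
f_2 = 4xy + 2x - 2y - 10, LT = xy.

S(f_1,f_2): lcm = x^2y. S = -1/2x^2 - 7/3xy^2 - 17/6xy + 5/2x - y^2 + 25/3y.
  reduce S modulo (f_1, f_2):
  remainder 9/4x - 13/6y^2 + 7/12y - 35/12 ≠ 0; add h_3 = 9/4x - 13/6y^2 + 7/12y - 35/12 to the basis.

S(f_2,h_3): lcm = xy. S = 1/2x + 26/27y^3 - 7/27y^2 + 43/54y - 5/2.
  reduce S modulo (f_1, f_2, h_3):
  remainder 26/27y^3 + 2/9y^2 + 2/3y - 50/27 ≠ 0; add h_4 = 26/27y^3 + 2/9y^2 + 2/3y - 50/27 to the basis.

The other S-polynomials (S(f_1,h_3), S(f_1,h_4), S(f_2,h_4), S(h_3,h_4)) all reduce to 0 modulo the current basis, so we have a Gröbner basis.
Inter-reduce: drop elements whose leading term is divisible by another's, tail-reduce, and make monic.
Reduced Gröbner basis: {x - 26/27y^2 + 7/27y - 35/27, y^3 + 3/13y^2 + 9/13y - 25/13}.

Since the basis is lex-ordered, y^3 + 3/13y^2 + 9/13y - 25/13 is univariate in y. Its roots are {1, -8/13 - 3*sqrt(29)*I/13, -8/13 + 3*sqrt(29)*I/13}. Back-substituting each root into the other basis elements fixes the other coordinates.
  y = 1: the earlier basis element becomes x - 2 = 0, giving x = 2 — point (2, 1).
  y = -8/13 - 3*sqrt(29)*I/13: the earlier basis element becomes x - 1/3 - sqrt(29)*I/3 = 0, giving x = 1/3 + sqrt(29)*I/3 — point (1/3 + sqrt(29)*I/3, -8/13 - 3*sqrt(29)*I/13).
  y = -8/13 + 3*sqrt(29)*I/13: the earlier basis element becomes x - 1/3 + sqrt(29)*I/3 = 0, giving x = 1/3 - sqrt(29)*I/3 — point (1/3 - sqrt(29)*I/3, -8/13 + 3*sqrt(29)*I/13).

{(2, 1), (1/3 + sqrt(29)*I/3, -8/13 - 3*sqrt(29)*I/13), (1/3 - sqrt(29)*I/3, -8/13 + 3*sqrt(29)*I/13)}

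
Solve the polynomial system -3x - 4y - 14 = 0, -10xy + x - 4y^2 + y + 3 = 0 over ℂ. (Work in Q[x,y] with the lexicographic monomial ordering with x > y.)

{(2, -5), (-33/7, 1/28)}

Compute a lex Gröbner basis by Buchberger's algorithm.
f_1 = -3x - 4y - 14, LT = x.
f_2 = -10xy + x - 4y^2 + y + 3, LT = xy.

S(f_1,f_2): lcm = xy. S = 1/10x + 14/15y^2 + 143/30y + 3/10.
  leading term x: subtract (-1/30)·f_1 from 1/10x + 14/15y^2 + 143/30y + 3/10 → 14/15y^2 + 139/30y - 1/6
  leading term y^2: no divisor's leading term divides it; move 14/15y^2 to the remainder.
  leading term y: no divisor's leading term divides it; move 139/30y to the remainder.
  leading term 1: no divisor's leading term divides it; move -1/6 to the remainder.
  remainder 14/15y^2 + 139/30y - 1/6 ≠ 0; add h_3 = 14/15y^2 + 139/30y - 1/6 to the basis.

S(f_1,h_3): leading monomials are coprime, so the S-polynomial reduces to 0 (Buchberger's first criterion).
S(f_2,h_3): lcm = xy^2. S = -709/140xy + 5/28x + 2/5y^3 - 1/10y^2 - 3/10y.
  leading term xy: subtract (709/420y)·f_1 from -709/140xy + 5/28x + 2/5y^3 - 1/10y^2 - 3/10y → 5/28x + 2/5y^3 + 1397/210y^2 + 70/3y
  leading term x: subtract (-5/84)·f_1 from 5/28x + 2/5y^3 + 1397/210y^2 + 70/3y → 2/5y^3 + 1397/210y^2 + 485/21y - 5/6
  leading term y^3: subtract (3/7y)·h_3 from 2/5y^3 + 1397/210y^2 + 485/21y - 5/6 → 14/3y^2 + 139/6y - 5/6
  leading term y^2: subtract (5)·h_3 from 14/3y^2 + 139/6y - 5/6 → 0
  remainder 0.

Every S-polynomial of the final basis reduces to 0, so we have a Gröbner basis.
Inter-reduce: drop elements whose leading term is divisible by another's, tail-reduce, and make monic.
Reduced Gröbner basis: {x + 4/3y + 14/3, y^2 + 139/28y - 5/28}.

From the last basis element, y^2 + 139/28y - 5/28 = 0, so y takes values in {-5, 1/28}. Each choice, substituted upward through the basis, yields the corresponding point(s) of the solution set.
  y = -5: the earlier basis element becomes x - 2 = 0, giving x = 2 — point (2, -5).
  y = 1/28: the earlier basis element becomes x + 33/7 = 0, giving x = -33/7 — point (-33/7, 1/28).
Check: every point annihilates each of the original generators.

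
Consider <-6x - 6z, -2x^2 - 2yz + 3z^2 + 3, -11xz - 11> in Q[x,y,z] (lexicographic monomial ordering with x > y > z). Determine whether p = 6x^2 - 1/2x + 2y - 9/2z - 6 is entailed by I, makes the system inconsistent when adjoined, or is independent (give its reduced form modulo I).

6x^2 - 1/2x + 2y - 9/2z - 6 lies in I (it reduces to 0).

First compute the reduced Gröbner basis of I by Buchberger's algorithm.
f_1 = -6x - 6z, LT = x.
f_2 = -2x^2 - 2yz + 3z^2 + 3, LT = x^2.
f_3 = -11xz - 11, LT = xz.

S(f_1,f_2): lcm = x^2. S = xz - yz + 3/2z^2 + 3/2.
  leading term xz: subtract (-1/6z)·f_1 from xz - yz + 3/2z^2 + 3/2 → -yz + 1/2z^2 + 3/2
  leading term yz: no divisor's leading term divides it; move -yz to the remainder.
  leading term z^2: no divisor's leading term divides it; move 1/2z^2 to the remainder.
  leading term 1: no divisor's leading term divides it; move 3/2 to the remainder.
  remainder -yz + 1/2z^2 + 3/2 ≠ 0; add h_4 = -yz + 1/2z^2 + 3/2 to the basis.

S(f_1,f_3): lcm = xz. S = z^2 - 1.
  leading term z^2: no divisor's leading term divides it; move z^2 to the remainder.
  leading term 1: no divisor's leading term divides it; move -1 to the remainder.
  remainder z^2 - 1 ≠ 0; add h_5 = z^2 - 1 to the basis.

S(f_3,h_4): lcm = xyz. S = 1/2xz^2 + 3/2x + y.
  leading term xz^2: subtract (-1/12z^2)·f_1 from 1/2xz^2 + 3/2x + y → 3/2x + y - 1/2z^3
  leading term x: subtract (-1/4)·f_1 from 3/2x + y - 1/2z^3 → y - 1/2z^3 - 3/2z
  leading term y: no divisor's leading term divides it; move y to the remainder.
  leading term z^3: subtract (-1/2z)·h_5 from -1/2z^3 - 3/2z → -2z
  leading term z: no divisor's leading term divides it; move -2z to the remainder.
  remainder y - 2z ≠ 0; add h_6 = y - 2z to the basis.

The other S-polynomials (S(f_2,f_3), S(f_1,h_4), S(f_2,h_4), S(f_1,h_5), S(f_2,h_5), S(f_3,h_5), S(h_4,h_5), S(f_1,h_6), S(f_2,h_6), S(f_3,h_6), S(h_4,h_6), S(h_5,h_6)) all reduce to 0 modulo the current basis, so we have a Gröbner basis.
Inter-reduce: drop elements whose leading term is divisible by another's, tail-reduce, and make monic.
Reduced Gröbner basis: {x + z, y - 2z, z^2 - 1}.
Label its elements g_1 = x + z, g_2 = y - 2z, g_3 = z^2 - 1.

Reduce p = 6x^2 - 1/2x + 2y - 9/2z - 6 modulo G:
  leading term x^2: subtract (6x)·g_1 from 6x^2 - 1/2x + 2y - 9/2z - 6 → -6xz - 1/2x + 2y - 9/2z - 6
  leading term xz: subtract (-6z)·g_1 from -6xz - 1/2x + 2y - 9/2z - 6 → -1/2x + 2y + 6z^2 - 9/2z - 6
  leading term x: subtract (-1/2)·g_1 from -1/2x + 2y + 6z^2 - 9/2z - 6 → 2y + 6z^2 - 4z - 6
  leading term y: subtract (2)·g_2 from 2y + 6z^2 - 4z - 6 → 6z^2 - 6
  leading term z^2: subtract (6)·g_3 from 6z^2 - 6 → 0
  normal form = 0.
Since the normal form is 0, p ∈ I.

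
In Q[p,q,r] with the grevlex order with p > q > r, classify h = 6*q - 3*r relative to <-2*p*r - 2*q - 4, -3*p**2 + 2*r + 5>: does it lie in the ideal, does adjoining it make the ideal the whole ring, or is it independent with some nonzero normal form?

6*q - 3*r is independent of I; its normal form modulo I is 6*q - 3*r.

First compute the reduced Gröbner basis of I by Buchberger's algorithm.
f_1 = -2*p*r - 2*q - 4, LT = p*r.
f_2 = -3*p**2 + 2*r + 5, LT = p**2.

S(f_1,f_2): lcm = p**2*r. S = p*q + 2/3*r**2 + 2*p + 5/3*r.
  reduce S modulo (f_1, f_2):
  remainder p*q + 2/3*r**2 + 2*p + 5/3*r ≠ 0; add k_3 = p*q + 2/3*r**2 + 2*p + 5/3*r to the basis.

S(f_1,k_3): lcm = p*q*r. S = -2/3*r**3 + q**2 - 2*p*r - 5/3*r**2 + 2*q.
  reduce S modulo (f_1, f_2, k_3):
  remainder -2/3*r**3 + q**2 - 5/3*r**2 + 4*q + 4 ≠ 0; add k_4 = -2/3*r**3 + q**2 - 5/3*r**2 + 4*q + 4 to the basis.

The other S-polynomials (S(f_2,k_3), S(f_1,k_4), S(f_2,k_4), S(k_3,k_4)) all reduce to 0 modulo the current basis, so we have a Gröbner basis.
Inter-reduce: drop elements whose leading term is divisible by another's, tail-reduce, and make monic.
Reduced Gröbner basis: {r**3 - 3/2*q**2 + 5/2*r**2 - 6*q - 6, p**2 - 2/3*r - 5/3, p*q + 2/3*r**2 + 2*p + 5/3*r, p*r + q + 2}.
Label its elements g_1 = r**3 - 3/2*q**2 + 5/2*r**2 - 6*q - 6, g_2 = p**2 - 2/3*r - 5/3, g_3 = p*q + 2/3*r**2 + 2*p + 5/3*r, g_4 = p*r + q + 2.

Reduce h = 6*q - 3*r modulo G:
  leading term q: no divisor's leading term divides it; move 6*q to the remainder.
  leading term r: no divisor's leading term divides it; move -3*r to the remainder.
  normal form = 6*q - 3*r.
The normal form is nonzero, so h ∉ I. Since h minus its normal form lies in I, I + (h) = I + (n) where n = 6*q - 3*r; decide whether this ideal is the whole ring.
Run Buchberger on G together with n (pairs among the g_i already reduce to 0 since G is a Gröbner basis):
g_1 = r**3 - 3/2*q**2 + 5/2*r**2 - 6*q - 6, LT = r**3.
g_2 = p**2 - 2/3*r - 5/3, LT = p**2.
g_3 = p*q + 2/3*r**2 + 2*p + 5/3*r, LT = p*q.
g_4 = p*r + q + 2, LT = p*r.
n = 6*q - 3*r, LT = q.

S(g_3,n): lcm = p*q. S = 1/2*p*r + 2/3*r**2 + 2*p + 5/3*r.
  reduce S modulo (g_1, g_2, g_3, g_4, n):
  remainder 2/3*r**2 + 2*p + 17/12*r - 1 ≠ 0; add m_6 = 2/3*r**2 + 2*p + 17/12*r - 1 to the basis.

The other S-polynomials (S(g_1,g_2), S(g_1,g_3), S(g_1,g_4), S(g_1,n), S(g_2,g_3), S(g_2,g_4), S(g_2,n), S(g_3,g_4), S(g_4,n), S(g_1,m_6), S(g_2,m_6), S(g_3,m_6), S(g_4,m_6), S(n,m_6)) all reduce to 0 modulo the current basis, so we have a Gröbner basis.
Inter-reduce: drop elements whose leading term is divisible by another's, tail-reduce, and make monic.
Reduced Gröbner basis: {p**2 - 2/3*r - 5/3, p*r + 1/2*r + 2, r**2 + 3*p + 17/8*r - 3/2, q - 1/2*r}.
The reduced Gröbner basis of I + (h) is {p**2 - 2/3*r - 5/3, p*r + 1/2*r + 2, r**2 + 3*p + 17/8*r - 3/2, q - 1/2*r} ≠ {1}, a proper ideal, so the enlarged system stays consistent: h is independent of I, with normal form 6*q - 3*r.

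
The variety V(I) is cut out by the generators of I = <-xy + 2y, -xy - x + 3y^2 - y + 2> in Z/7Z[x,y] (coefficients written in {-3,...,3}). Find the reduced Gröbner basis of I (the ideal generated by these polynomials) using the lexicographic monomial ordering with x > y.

G = {x - 3y^2 + 3y - 2, y^3 - y^2}

f_1 = -xy + 2y, LT = xy.
f_2 = -xy - x + 3y^2 - y + 2, LT = xy.

S(f_1,f_2): lcm = xy. S = -x + 3y^2 - 3y + 2.
  leading term x: no divisor's leading term divides it; move -x to the remainder.
  leading term y^2: no divisor's leading term divides it; move 3y^2 to the remainder.
  leading term y: no divisor's leading term divides it; move -3y to the remainder.
  leading term 1: no divisor's leading term divides it; move 2 to the remainder.
  remainder -x + 3y^2 - 3y + 2 ≠ 0; add g_3 = -x + 3y^2 - 3y + 2 to the basis.

S(f_1,g_3): lcm = xy. S = 3y^3 - 3y^2.
  leading term y^3: no divisor's leading term divides it; move 3y^3 to the remainder.
  leading term y^2: no divisor's leading term divides it; move -3y^2 to the remainder.
  remainder 3y^3 - 3y^2 ≠ 0; add g_4 = 3y^3 - 3y^2 to the basis.

The other S-polynomials (S(f_2,g_3), S(f_1,g_4), S(f_2,g_4), S(g_3,g_4)) all reduce to 0 modulo the current basis, so we have a Gröbner basis.
Inter-reduce: drop elements whose leading term is divisible by another's, tail-reduce, and make monic.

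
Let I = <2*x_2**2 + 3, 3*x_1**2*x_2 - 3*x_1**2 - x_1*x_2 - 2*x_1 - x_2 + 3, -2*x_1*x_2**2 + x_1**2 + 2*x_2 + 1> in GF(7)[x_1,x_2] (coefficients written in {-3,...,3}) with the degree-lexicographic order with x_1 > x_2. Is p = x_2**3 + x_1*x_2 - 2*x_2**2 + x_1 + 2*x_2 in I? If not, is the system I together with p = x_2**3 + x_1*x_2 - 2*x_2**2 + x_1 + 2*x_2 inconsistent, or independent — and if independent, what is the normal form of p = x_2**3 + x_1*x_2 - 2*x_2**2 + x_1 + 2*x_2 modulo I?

x_2**3 + x_1*x_2 - 2*x_2**2 + x_1 + 2*x_2 is independent of I; its normal form modulo I is -x_2 - 3.

First compute the reduced Gröbner basis of I by Buchberger's algorithm.
f_1 = 2*x_2**2 + 3, LT = x_2**2.
f_2 = 3*x_1**2*x_2 - 3*x_1**2 - x_1*x_2 - 2*x_1 - x_2 + 3, LT = x_1**2*x_2.
f_3 = -2*x_1*x_2**2 + x_1**2 + 2*x_2 + 1, LT = x_1*x_2**2.

S(f_1,f_2): lcm = x_1**2*x_2**2. S = x_1**2*x_2 - 2*x_1*x_2**2 - 2*x_1**2 + 3*x_1*x_2 - 2*x_2**2 - x_2.
  leading term x_1**2*x_2: subtract (-2)·f_2 from x_1**2*x_2 - 2*x_1*x_2**2 - 2*x_1**2 + 3*x_1*x_2 - 2*x_2**2 - x_2 → -2*x_1*x_2**2 - x_1**2 + x_1*x_2 - 2*x_2**2 + 3*x_1 - 3*x_2 - 1
  leading term x_1*x_2**2: subtract (-x_1)·f_1 from -2*x_1*x_2**2 - x_1**2 + x_1*x_2 - 2*x_2**2 + 3*x_1 - 3*x_2 - 1 → -x_1**2 + x_1*x_2 - 2*x_2**2 - x_1 - 3*x_2 - 1
  leading term x_1**2: no divisor's leading term divides it; move -x_1**2 to the remainder.
  leading term x_1*x_2: no divisor's leading term divides it; move x_1*x_2 to the remainder.
  leading term x_2**2: subtract (-1)·f_1 from -2*x_2**2 - x_1 - 3*x_2 - 1 → -x_1 - 3*x_2 + 2
  leading term x_1: no divisor's leading term divides it; move -x_1 to the remainder.
  leading term x_2: no divisor's leading term divides it; move -3*x_2 to the remainder.
  leading term 1: no divisor's leading term divides it; move 2 to the remainder.
  remainder -x_1**2 + x_1*x_2 - x_1 - 3*x_2 + 2 ≠ 0; add h_4 = -x_1**2 + x_1*x_2 - x_1 - 3*x_2 + 2 to the basis.

S(f_1,f_3): lcm = x_1*x_2**2. S = -3*x_1**2 - 2*x_1 + x_2 - 3.
  leading term x_1**2: subtract (3)·h_4 from -3*x_1**2 - 2*x_1 + x_2 - 3 → -3*x_1*x_2 + x_1 + 3*x_2 - 2
  leading term x_1*x_2: no divisor's leading term divides it; move -3*x_1*x_2 to the remainder.
  leading term x_1: no divisor's leading term divides it; move x_1 to the remainder.
  leading term x_2: no divisor's leading term divides it; move 3*x_2 to the remainder.
  leading term 1: no divisor's leading term divides it; move -2 to the remainder.
  remainder -3*x_1*x_2 + x_1 + 3*x_2 - 2 ≠ 0; add h_5 = -3*x_1*x_2 + x_1 + 3*x_2 - 2 to the basis.

S(f_2,f_3): lcm = x_1**2*x_2**2. S = -3*x_1**3 - x_1**2*x_2 + 2*x_1*x_2**2 - 2*x_1*x_2 + 2*x_2**2 - 3*x_1 + x_2.
  leading term x_1**3: subtract (3*x_1)·h_4 from -3*x_1**3 - x_1**2*x_2 + 2*x_1*x_2**2 - 2*x_1*x_2 + 2*x_2**2 - 3*x_1 + x_2 → 3*x_1**2*x_2 + 2*x_1*x_2**2 + 3*x_1**2 + 2*x_2**2 - 2*x_1 + x_2
  leading term x_1**2*x_2: subtract (1)·f_2 from 3*x_1**2*x_2 + 2*x_1*x_2**2 + 3*x_1**2 + 2*x_2**2 - 2*x_1 + x_2 → 2*x_1*x_2**2 - x_1**2 + x_1*x_2 + 2*x_2**2 + 2*x_2 - 3
  leading term x_1*x_2**2: subtract (x_1)·f_1 from 2*x_1*x_2**2 - x_1**2 + x_1*x_2 + 2*x_2**2 + 2*x_2 - 3 → -x_1**2 + x_1*x_2 + 2*x_2**2 - 3*x_1 + 2*x_2 - 3
  leading term x_1**2: subtract (1)·h_4 from -x_1**2 + x_1*x_2 + 2*x_2**2 - 3*x_1 + 2*x_2 - 3 → 2*x_2**2 - 2*x_1 - 2*x_2 + 2
  leading term x_2**2: subtract (1)·f_1 from 2*x_2**2 - 2*x_1 - 2*x_2 + 2 → -2*x_1 - 2*x_2 - 1
  leading term x_1: no divisor's leading term divides it; move -2*x_1 to the remainder.
  leading term x_2: no divisor's leading term divides it; move -2*x_2 to the remainder.
  leading term 1: no divisor's leading term divides it; move -1 to the remainder.
  remainder -2*x_1 - 2*x_2 - 1 ≠ 0; add h_6 = -2*x_1 - 2*x_2 - 1 to the basis.

The other S-polynomials (S(f_1,h_4), S(f_2,h_4), S(f_3,h_4), S(f_1,h_5), S(f_2,h_5), S(f_3,h_5), S(h_4,h_5), S(f_1,h_6), S(f_2,h_6), S(f_3,h_6), S(h_4,h_6), S(h_5,h_6)) all reduce to 0 modulo the current basis, so we have a Gröbner basis.
Inter-reduce: drop elements whose leading term is divisible by another's, tail-reduce, and make monic.
Reduced Gröbner basis: {x_2**2 - 2, x_1 + x_2 - 3}.
Label its elements g_1 = x_2**2 - 2, g_2 = x_1 + x_2 - 3.

Reduce p = x_2**3 + x_1*x_2 - 2*x_2**2 + x_1 + 2*x_2 modulo G:
  leading term x_2**3: subtract (x_2)·g_1 from x_2**3 + x_1*x_2 - 2*x_2**2 + x_1 + 2*x_2 → x_1*x_2 - 2*x_2**2 + x_1 - 3*x_2
  leading term x_1*x_2: subtract (x_2)·g_2 from x_1*x_2 - 2*x_2**2 + x_1 - 3*x_2 → -3*x_2**2 + x_1
  leading term x_2**2: subtract (-3)·g_1 from -3*x_2**2 + x_1 → x_1 + 1
  leading term x_1: subtract (1)·g_2 from x_1 + 1 → -x_2 - 3
  leading term x_2: no divisor's leading term divides it; move -x_2 to the remainder.
  leading term 1: no divisor's leading term divides it; move -3 to the remainder.
  normal form = -x_2 - 3.
The normal form is nonzero, so p ∉ I. Since p minus its normal form lies in I, I + (p) = I + (r) where r = -x_2 - 3; decide whether this ideal is the whole ring.
Run Buchberger on G together with r (pairs among the g_i already reduce to 0 since G is a Gröbner basis):
g_1 = x_2**2 - 2, LT = x_2**2.
g_2 = x_1 + x_2 - 3, LT = x_1.
r = -x_2 - 3, LT = x_2.

The S-polynomials (S(g_1,g_2), S(g_1,r), S(g_2,r)) all reduce to 0 modulo the current basis, so we have a Gröbner basis.
Inter-reduce: drop elements whose leading term is divisible by another's, tail-reduce, and make monic.
Reduced Gröbner basis: {x_1 + 1, x_2 + 3}.
The reduced Gröbner basis of I + (p) is {x_1 + 1, x_2 + 3} ≠ {1}, a proper ideal, so the enlarged system stays consistent: p is independent of I, with normal form -x_2 - 3.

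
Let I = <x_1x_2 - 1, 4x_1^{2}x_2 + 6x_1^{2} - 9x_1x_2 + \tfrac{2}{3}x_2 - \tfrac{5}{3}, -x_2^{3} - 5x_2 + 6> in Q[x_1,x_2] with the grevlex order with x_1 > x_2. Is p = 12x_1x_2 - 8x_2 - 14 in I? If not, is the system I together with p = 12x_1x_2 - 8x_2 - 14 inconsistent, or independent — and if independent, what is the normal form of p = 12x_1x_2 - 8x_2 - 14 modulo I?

First compute the reduced Gröbner basis of I by Buchberger's algorithm.
f_1 = x_1x_2 - 1, LT = x_1x_2.
f_2 = 4x_1^{2}x_2 + 6x_1^{2} - 9x_1x_2 + \tfrac{2}{3}x_2 - \tfrac{5}{3}, LT = x_1^{2}x_2.
f_3 = -x_2^{3} - 5x_2 + 6, LT = x_2^{3}.

S(f_1,f_2): lcm = x_1^{2}x_2. S = -\tfrac{3}{2}x_1^{2} + \tfrac{9}{4}x_1x_2 - x_1 - \tfrac{1}{6}x_2 + \tfrac{5}{12}.
  reduce S modulo (f_1, f_2, f_3):
  remainder -\tfrac{3}{2}x_1^{2} - x_1 - \tfrac{1}{6}x_2 + \tfrac{8}{3} ≠ 0; add h_4 = -\tfrac{3}{2}x_1^{2} - x_1 - \tfrac{1}{6}x_2 + \tfrac{8}{3} to the basis.

S(f_1,f_3): lcm = x_1x_2^{3}. S = -5x_1x_2 - x_2^{2} + 6x_1.
  reduce S modulo (f_1, f_2, f_3, h_4):
  remainder -x_2^{2} + 6x_1 - 5 ≠ 0; add h_5 = -x_2^{2} + 6x_1 - 5 to the basis.

S(f_2,f_3): lcm = x_1^{2}x_2^{3}. S = \tfrac{3}{2}x_1^{2}x_2^{2} - \tfrac{9}{4}x_1x_2^{3} - 5x_1^{2}x_2 + \tfrac{1}{6}x_2^{3} + 6x_1^{2} - \tfrac{5}{12}x_2^{2}.
  reduce S modulo (f_1, f_2, f_3, h_4, h_5):
  remainder -25x_1 - \tfrac{3}{2}x_2 + \tfrac{53}{2} ≠ 0; add h_6 = -25x_1 - \tfrac{3}{2}x_2 + \tfrac{53}{2} to the basis.

S(f_1,h_4): lcm = x_1^{2}x_2. S = -\tfrac{2}{3}x_1x_2 - \tfrac{1}{9}x_2^{2} - x_1 + \tfrac{16}{9}x_2.
  reduce S modulo (f_1, f_2, f_3, h_4, h_5, h_6):
  remainder \tfrac{169}{90}x_2 - \tfrac{169}{90} ≠ 0; add h_7 = \tfrac{169}{90}x_2 - \tfrac{169}{90} to the basis.

The other S-polynomials (S(f_2,h_4), S(f_3,h_4), S(f_1,h_5), S(f_2,h_5), S(f_3,h_5), S(h_4,h_5), S(f_1,h_6), S(f_2,h_6), S(f_3,h_6), S(h_4,h_6), S(h_5,h_6), S(f_1,h_7), S(f_2,h_7), S(f_3,h_7), S(h_4,h_7), S(h_5,h_7), S(h_6,h_7)) all reduce to 0 modulo the current basis, so we have a Gröbner basis.
Inter-reduce: drop elements whose leading term is divisible by another's, tail-reduce, and make monic.
Reduced Gröbner basis: {x_1 - 1, x_2 - 1}.
Label its elements g_1 = x_1 - 1, g_2 = x_2 - 1.

Reduce p = 12x_1x_2 - 8x_2 - 14 modulo G:
  leading term x_1x_2: subtract (12x_2)·g_1 from 12x_1x_2 - 8x_2 - 14 → 4x_2 - 14
  leading term x_2: subtract (4)·g_2 from 4x_2 - 14 → -10
  leading term 1: no divisor's leading term divides it; move -10 to the remainder.
  normal form = -10.
The normal form is nonzero, so p ∉ I. Since p minus its normal form lies in I, I + (p) = I + (r) where r = -10; decide whether this ideal is the whole ring.
Here r = -10 is a nonzero constant, hence a unit: 1 ∈ I + (p), the Gröbner basis of I + (p) is {1}, and the enlarged system has no common solution — adjoining p is inconsistent.

Adjoining 12x_1x_2 - 8x_2 - 14 makes the ideal the whole ring: the system is inconsistent.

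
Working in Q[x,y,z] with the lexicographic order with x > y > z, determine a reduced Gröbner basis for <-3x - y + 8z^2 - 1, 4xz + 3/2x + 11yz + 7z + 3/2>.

f_1 = -3x - y + 8z^2 - 1, LT = x.
f_2 = 4xz + 3/2x + 11yz + 7z + 3/2, LT = xz.

S(f_1,f_2): lcm = xz. S = -3/8x - 29/12yz - 8/3z^3 - 17/12z - 3/8.
  reduce S modulo (f_1, f_2):
  remainder -29/12yz + 1/8y - 8/3z^3 - z^2 - 17/12z - 1/4 ≠ 0; add g_3 = -29/12yz + 1/8y - 8/3z^3 - z^2 - 17/12z - 1/4 to the basis.

The other S-polynomials (S(f_1,g_3), S(f_2,g_3)) all reduce to 0 modulo the current basis, so we have a Gröbner basis.
Inter-reduce: drop elements whose leading term is divisible by another's, tail-reduce, and make monic.

G = {x + 1/3y - 8/3z^2 + 1/3, yz - 3/58y + 32/29z^3 + 12/29z^2 + 17/29z + 3/29}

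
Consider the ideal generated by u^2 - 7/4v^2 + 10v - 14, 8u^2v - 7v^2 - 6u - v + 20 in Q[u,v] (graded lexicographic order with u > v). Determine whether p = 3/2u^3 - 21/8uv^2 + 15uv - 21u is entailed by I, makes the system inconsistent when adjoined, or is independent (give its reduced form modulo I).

First compute the reduced Gröbner basis of I by Buchberger's algorithm.
f_1 = u^2 - 7/4v^2 + 10v - 14, LT = u^2.
f_2 = 8u^2v - 7v^2 - 6u - v + 20, LT = u^2v.

S(f_1,f_2): lcm = u^2v. S = -7/4v^3 + 87/8v^2 + 3/4u - 111/8v - 5/2.
  leading term v^3: no divisor's leading term divides it; move -7/4v^3 to the remainder.
  leading term v^2: no divisor's leading term divides it; move 87/8v^2 to the remainder.
  leading term u: no divisor's leading term divides it; move 3/4u to the remainder.
  leading term v: no divisor's leading term divides it; move -111/8v to the remainder.
  leading term 1: no divisor's leading term divides it; move -5/2 to the remainder.
  remainder -7/4v^3 + 87/8v^2 + 3/4u - 111/8v - 5/2 ≠ 0; add h_3 = -7/4v^3 + 87/8v^2 + 3/4u - 111/8v - 5/2 to the basis.

The other S-polynomials (S(f_1,h_3), S(f_2,h_3)) all reduce to 0 modulo the current basis, so we have a Gröbner basis.
Inter-reduce: drop elements whose leading term is divisible by another's, tail-reduce, and make monic.
Reduced Gröbner basis: {v^3 - 87/14v^2 - 3/7u + 111/14v + 10/7, u^2 - 7/4v^2 + 10v - 14}.
Label its elements g_1 = v^3 - 87/14v^2 - 3/7u + 111/14v + 10/7, g_2 = u^2 - 7/4v^2 + 10v - 14.

Reduce p = 3/2u^3 - 21/8uv^2 + 15uv - 21u modulo G:
  leading term u^3: subtract (3/2u)·g_2 from 3/2u^3 - 21/8uv^2 + 15uv - 21u → 0
  normal form = 0.
Since the normal form is 0, p ∈ I.

3/2u^3 - 21/8uv^2 + 15uv - 21u lies in I (it reduces to 0).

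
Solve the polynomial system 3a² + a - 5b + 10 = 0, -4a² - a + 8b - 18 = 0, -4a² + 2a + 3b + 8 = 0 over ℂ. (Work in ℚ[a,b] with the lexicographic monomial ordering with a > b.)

{(-2, 4)}

Compute a lex Gröbner basis by Buchberger's algorithm.
f_1 = 3a² + a - 5b + 10, LT = a².
f_2 = -4a² - a + 8b - 18, LT = a².
f_3 = -4a² + 2a + 3b + 8, LT = a².

S(f_1,f_2): lcm = a². S = 1/12a + ⅓b - 7/6.
  leading term a: no divisor's leading term divides it; move 1/12a to the remainder.
  leading term b: no divisor's leading term divides it; move ⅓b to the remainder.
  leading term 1: no divisor's leading term divides it; move -7/6 to the remainder.
  remainder 1/12a + ⅓b - 7/6 ≠ 0; add h_4 = 1/12a + ⅓b - 7/6 to the basis.

S(f_1,f_3): lcm = a². S = ⅚a - 11/12b + 16/3.
  leading term a: subtract (10)·h_4 from ⅚a - 11/12b + 16/3 → -17/4b + 17
  leading term b: no divisor's leading term divides it; move -17/4b to the remainder.
  leading term 1: no divisor's leading term divides it; move 17 to the remainder.
  remainder -17/4b + 17 ≠ 0; add h_5 = -17/4b + 17 to the basis.

The other S-polynomials (S(f_2,f_3), S(f_1,h_4), S(f_2,h_4), S(f_3,h_4), S(f_1,h_5), S(f_2,h_5), S(f_3,h_5), S(h_4,h_5)) all reduce to 0 modulo the current basis, so we have a Gröbner basis.
Inter-reduce: drop elements whose leading term is divisible by another's, tail-reduce, and make monic.
Reduced Gröbner basis: {a + 2, b - 4}.

A lex Gröbner basis eliminates variables successively. Here b - 4 depends only on b, with roots {4}; lifting each root through the earlier basis elements recovers the full solutions.
  b = 4: the earlier basis element becomes a + 2 = 0, giving a = -2 — point (-2, 4).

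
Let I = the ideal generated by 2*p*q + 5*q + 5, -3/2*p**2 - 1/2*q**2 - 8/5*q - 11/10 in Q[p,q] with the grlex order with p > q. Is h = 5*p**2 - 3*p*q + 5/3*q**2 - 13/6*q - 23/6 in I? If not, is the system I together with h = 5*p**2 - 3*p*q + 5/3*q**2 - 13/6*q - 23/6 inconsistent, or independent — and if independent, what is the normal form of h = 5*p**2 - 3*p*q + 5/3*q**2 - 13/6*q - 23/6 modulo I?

5*p**2 - 3*p*q + 5/3*q**2 - 13/6*q - 23/6 lies in I (it reduces to 0).

First compute the reduced Gröbner basis of I by Buchberger's algorithm.
f_1 = 2*p*q + 5*q + 5, LT = p*q.
f_2 = -3/2*p**2 - 1/2*q**2 - 8/5*q - 11/10, LT = p**2.

S(f_1,f_2): lcm = p**2*q. S = -1/3*q**3 + 5/2*p*q - 16/15*q**2 + 5/2*p - 11/15*q.
  reduce S modulo (f_1, f_2):
  remainder -1/3*q**3 - 16/15*q**2 + 5/2*p - 419/60*q - 25/4 ≠ 0; add k_3 = -1/3*q**3 - 16/15*q**2 + 5/2*p - 419/60*q - 25/4 to the basis.

The other S-polynomials (S(f_1,k_3), S(f_2,k_3)) all reduce to 0 modulo the current basis, so we have a Gröbner basis.
Inter-reduce: drop elements whose leading term is divisible by another's, tail-reduce, and make monic.
Reduced Gröbner basis: {q**3 + 16/5*q**2 - 15/2*p + 419/20*q + 75/4, p**2 + 1/3*q**2 + 16/15*q + 11/15, p*q + 5/2*q + 5/2}.
Label its elements g_1 = q**3 + 16/5*q**2 - 15/2*p + 419/20*q + 75/4, g_2 = p**2 + 1/3*q**2 + 16/15*q + 11/15, g_3 = p*q + 5/2*q + 5/2.

Reduce h = 5*p**2 - 3*p*q + 5/3*q**2 - 13/6*q - 23/6 modulo G:
  leading term p**2: subtract (5)·g_2 from 5*p**2 - 3*p*q + 5/3*q**2 - 13/6*q - 23/6 → -3*p*q - 15/2*q - 15/2
  leading term p*q: subtract (-3)·g_3 from -3*p*q - 15/2*q - 15/2 → 0
  normal form = 0.
Since the normal form is 0, h ∈ I.

The remainder on division by a Gröbner basis is unique — it is the normal form.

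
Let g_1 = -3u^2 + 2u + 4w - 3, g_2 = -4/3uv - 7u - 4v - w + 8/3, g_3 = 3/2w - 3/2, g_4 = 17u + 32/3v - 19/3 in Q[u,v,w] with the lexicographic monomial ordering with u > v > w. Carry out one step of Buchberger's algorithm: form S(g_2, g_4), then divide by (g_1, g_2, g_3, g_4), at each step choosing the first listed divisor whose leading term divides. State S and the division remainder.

lcm(LM(g_2), LM(g_4)) = uv.
S = (lcm/LT(g_2))·g_2 − (lcm/LT(g_4))·g_4 = 21/4u - 32/51v^2 + 172/51v + 3/4w - 2.
Reduce S modulo (g_1, g_2, g_3, g_4) in that order:
  leading term u: subtract (21/68)·g_4 from 21/4u - 32/51v^2 + 172/51v + 3/4w - 2 → -32/51v^2 + 4/51v + 3/4w - 3/68
  leading term v^2: no divisor's leading term divides it; move -32/51v^2 to the remainder.
  leading term v: no divisor's leading term divides it; move 4/51v to the remainder.
  leading term w: subtract (1/2)·g_3 from 3/4w - 3/68 → 12/17
  leading term 1: no divisor's leading term divides it; move 12/17 to the remainder.
The remainder -32/51v^2 + 4/51v + 12/17 is nonzero, so it would be added as the next basis element.

S(g_2, g_4) = 21/4u - 32/51v^2 + 172/51v + 3/4w - 2; remainder on division = -32/51v^2 + 4/51v + 12/17.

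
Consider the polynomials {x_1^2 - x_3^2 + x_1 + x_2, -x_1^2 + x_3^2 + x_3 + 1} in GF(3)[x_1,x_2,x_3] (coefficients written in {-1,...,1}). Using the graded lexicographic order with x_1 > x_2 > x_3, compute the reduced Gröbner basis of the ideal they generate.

f_1 = x_1^2 - x_3^2 + x_1 + x_2, LT = x_1^2.
f_2 = -x_1^2 + x_3^2 + x_3 + 1, LT = x_1^2.

S(f_1,f_2): lcm = x_1^2. S = x_1 + x_2 + x_3 + 1.
  reduce S modulo (f_1, f_2):
  remainder x_1 + x_2 + x_3 + 1 ≠ 0; add g_3 = x_1 + x_2 + x_3 + 1 to the basis.

S(f_1,g_3): lcm = x_1^2. S = -x_1x_2 - x_1x_3 - x_3^2 + x_2.
  reduce S modulo (f_1, f_2, g_3):
  remainder x_2^2 - x_2x_3 - x_2 + x_3 ≠ 0; add g_4 = x_2^2 - x_2x_3 - x_2 + x_3 to the basis.

The other S-polynomials (S(f_2,g_3), S(f_1,g_4), S(f_2,g_4), S(g_3,g_4)) all reduce to 0 modulo the current basis, so we have a Gröbner basis.
Inter-reduce: drop elements whose leading term is divisible by another's, tail-reduce, and make monic.

G = {x_2^2 - x_2x_3 - x_2 + x_3, x_1 + x_2 + x_3 + 1}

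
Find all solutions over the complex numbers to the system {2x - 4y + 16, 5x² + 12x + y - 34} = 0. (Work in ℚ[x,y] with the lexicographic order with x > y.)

{(-4, 2), (3/2, 19/4)}

Compute a lex Gröbner basis by Buchberger's algorithm.
f_1 = 2x - 4y + 16, LT = x.
f_2 = 5x² + 12x + y - 34, LT = x².

S(f_1,f_2): lcm = x². S = -2xy + 28/5x - ⅕y + 34/5.
  leading term xy: subtract (-y)·f_1 from -2xy + 28/5x - ⅕y + 34/5 → 28/5x - 4y² + 79/5y + 34/5
  leading term x: subtract (14/5)·f_1 from 28/5x - 4y² + 79/5y + 34/5 → -4y² + 27y - 38
  leading term y²: no divisor's leading term divides it; move -4y² to the remainder.
  leading term y: no divisor's leading term divides it; move 27y to the remainder.
  leading term 1: no divisor's leading term divides it; move -38 to the remainder.
  remainder -4y² + 27y - 38 ≠ 0; add h_3 = -4y² + 27y - 38 to the basis.

S(f_1,h_3): leading monomials are coprime, so the S-polynomial reduces to 0 (Buchberger's first criterion).
S(f_2,h_3): leading monomials are coprime, so the S-polynomial reduces to 0 (Buchberger's first criterion).
Every S-polynomial of the final basis reduces to 0, so we have a Gröbner basis.
Inter-reduce: drop elements whose leading term is divisible by another's, tail-reduce, and make monic.
Reduced Gröbner basis: {x - 2y + 8, y² - 27/4y + 19/2}.

Since the basis is lex-ordered, y² - 27/4y + 19/2 is univariate in y. Its roots are {2, 19/4}. Back-substituting each root into the other basis elements fixes the other coordinates.
  y = 2: the earlier basis element becomes x + 4 = 0, giving x = -4 — point (-4, 2).
  y = 19/4: the earlier basis element becomes x - 3/2 = 0, giving x = 3/2 — point (3/2, 19/4).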